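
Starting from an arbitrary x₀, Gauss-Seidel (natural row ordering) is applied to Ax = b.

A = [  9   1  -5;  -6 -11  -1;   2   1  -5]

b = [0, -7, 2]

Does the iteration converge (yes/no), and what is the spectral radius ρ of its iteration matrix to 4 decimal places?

Diagonal D = diag(9, -11, -5); L, U strict lower/upper.
Gauss-Seidel: T = -(D+L)⁻¹U, row 0 first, T[0,1] = -(1)/(9) = -0.1111; later rows by forward substitution.
  T[0,:] = [+0.0000 -0.1111 +0.5556]
  T[1,:] = [+0.0000 +0.0606 -0.3939]
  T[2,:] = [+0.0000 -0.0323 +0.1434]
|roots of det(T-λI)|: 0.2222, 0.0182, 0.0000.
spectral radius ρ = 0.2222; 0.2222 < 1 ⇒ converges.

yes, ρ = 0.2222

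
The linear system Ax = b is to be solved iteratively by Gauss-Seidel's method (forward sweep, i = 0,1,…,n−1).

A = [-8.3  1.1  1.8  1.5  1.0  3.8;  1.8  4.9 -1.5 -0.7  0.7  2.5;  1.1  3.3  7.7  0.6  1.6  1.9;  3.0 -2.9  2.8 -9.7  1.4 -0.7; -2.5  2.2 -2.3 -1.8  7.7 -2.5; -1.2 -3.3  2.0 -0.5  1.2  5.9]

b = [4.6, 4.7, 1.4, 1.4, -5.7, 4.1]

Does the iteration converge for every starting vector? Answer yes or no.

Let D = diag(-8.3, 4.9, 7.7, -9.7, 7.7, 5.9); L, U the strict triangles.
T_GS = -(D+L)⁻¹U: row 0 first, T[0,1] = -(1.1)/(-8.3) = +0.1325; later rows by forward substitution.
  T[0,:] = [+0.0000  +0.1325  +0.2169  +0.1807  +0.1205  +0.4578]
  T[1,:] = [+0.0000  -0.0487  +0.2265  +0.0765  -0.1871  -0.6784]
  T[2,:] = [+0.0000  +0.0019  -0.1280  -0.1365  -0.1448  -0.0214]
  T[3,:] = [+0.0000  +0.0561  -0.0376  -0.0064  +0.1957  +0.2661]
  T[4,:] = [+0.0000  +0.0706  -0.0413  -0.0054  +0.0951  +0.7229]
  T[5,:] = [+0.0000  -0.0105  +0.2194  +0.1264  -0.0338  -0.4035]
moduli |λ_i(T)| = 0.5082, 0.1896, 0.1896, 0.1062, 0.0155, 0.0000.
ρ(T) = max|λ| = 0.5082; 0.5082 < 1 ⇒ converges.

yes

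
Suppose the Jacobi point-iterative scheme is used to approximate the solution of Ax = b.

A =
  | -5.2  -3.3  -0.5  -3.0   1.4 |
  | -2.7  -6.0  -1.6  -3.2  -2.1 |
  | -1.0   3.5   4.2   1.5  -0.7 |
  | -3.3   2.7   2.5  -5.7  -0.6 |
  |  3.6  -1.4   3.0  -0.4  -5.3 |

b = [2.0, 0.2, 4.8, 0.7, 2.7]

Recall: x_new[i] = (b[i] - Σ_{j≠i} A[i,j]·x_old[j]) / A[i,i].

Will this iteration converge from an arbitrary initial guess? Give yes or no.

no

Split A = D + L + U, D = diag(-5.2, -6, 4.2, -5.7, -5.3).
T_J = -D⁻¹(L+U): T[2,4] = -(-0.7)/(4.2) = +0.1667; T[2,2] = 0.
  T[0,:] = [+0.0000  -0.6346  -0.0962  -0.5769  +0.2692]
  T[1,:] = [-0.4500  +0.0000  -0.2667  -0.5333  -0.3500]
  T[2,:] = [+0.2381  -0.8333  +0.0000  -0.3571  +0.1667]
  T[3,:] = [-0.5789  +0.4737  +0.4386  +0.0000  -0.1053]
  T[4,:] = [+0.6792  -0.2642  +0.5660  -0.0755  +0.0000]
|roots of det(T-λI)|: 1.1382, 0.6699, 0.6130, 0.6130, 0.2518.
ρ = 1.1382; 1.1382 > 1: divergent.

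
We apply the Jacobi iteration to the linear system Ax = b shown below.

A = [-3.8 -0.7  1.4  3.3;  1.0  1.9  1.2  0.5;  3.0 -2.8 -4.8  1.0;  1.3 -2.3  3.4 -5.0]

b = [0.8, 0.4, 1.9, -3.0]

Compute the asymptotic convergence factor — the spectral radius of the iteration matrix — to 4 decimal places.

Split A = D + L + U, D = diag(-3.8, 1.9, -4.8, -5).
Jacobi: T = -D⁻¹(L+U), T[3,0] = -(1.3)/(-5) = +0.2600; T[3,3] = 0.
  T[0,:] = [+0.0000  -0.1842  +0.3684  +0.8684]
  T[1,:] = [-0.5263  +0.0000  -0.6316  -0.2632]
  T[2,:] = [+0.6250  -0.5833  +0.0000  +0.2083]
  T[3,:] = [+0.2600  -0.4600  +0.6800  +0.0000]
moduli |λ_i(T)| = 1.4148, 0.5833, 0.5766, 0.5766.
ρ = 1.4148; 1.4148 > 1, so it fails to converge.

1.4148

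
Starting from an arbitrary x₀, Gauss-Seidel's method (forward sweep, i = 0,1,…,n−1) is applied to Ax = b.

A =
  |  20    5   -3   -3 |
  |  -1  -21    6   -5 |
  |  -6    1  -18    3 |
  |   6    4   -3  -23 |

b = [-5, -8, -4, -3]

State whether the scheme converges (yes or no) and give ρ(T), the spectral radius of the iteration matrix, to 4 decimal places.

Let D = diag(20, -21, -18, -23); L, U the strict triangles.
T_GS = -(D+L)⁻¹U: row 0 first, T[0,2] = -(-3)/(20) = +0.1500; later rows by forward substitution.
  T[0,:] = [+0.0000 -0.2500 +0.1500 +0.1500]
  T[1,:] = [+0.0000 +0.0119 +0.2786 -0.2452]
  T[2,:] = [+0.0000 +0.0840 -0.0345 +0.1030]
  T[3,:] = [+0.0000 -0.0741 +0.0921 -0.0170]
moduli |λ_i(T)| = 0.2707, 0.1589, 0.0722, 0.0000.
ρ = 0.2707; 0.2707 < 1, so it converges for any x₀.

yes, ρ = 0.2707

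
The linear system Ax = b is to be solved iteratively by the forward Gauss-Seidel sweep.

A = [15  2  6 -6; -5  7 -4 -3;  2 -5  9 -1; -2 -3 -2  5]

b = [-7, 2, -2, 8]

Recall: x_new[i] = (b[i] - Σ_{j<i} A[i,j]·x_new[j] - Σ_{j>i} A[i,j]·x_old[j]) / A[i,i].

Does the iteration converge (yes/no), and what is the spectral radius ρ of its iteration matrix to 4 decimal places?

yes, ρ = 0.7073

A = D + L + U where D = diag(15, 7, 9, 5).
GS T = -(D+L)⁻¹U: row 0 first, T[0,3] = -(-6)/(15) = +0.4000; later rows by forward substitution.
  T[0,:] = [+0.0000  -0.1333  -0.4000  +0.4000]
  T[1,:] = [+0.0000  -0.0952  +0.2857  +0.7143]
  T[2,:] = [+0.0000  -0.0233  +0.2476  +0.4190]
  T[3,:] = [+0.0000  -0.1198  +0.1105  +0.7562]
|roots of det(T-λI)|: 0.7073, 0.2228, 0.0215, 0.0000.
ρ = 0.7073; 0.7073 < 1 ⇒ converges.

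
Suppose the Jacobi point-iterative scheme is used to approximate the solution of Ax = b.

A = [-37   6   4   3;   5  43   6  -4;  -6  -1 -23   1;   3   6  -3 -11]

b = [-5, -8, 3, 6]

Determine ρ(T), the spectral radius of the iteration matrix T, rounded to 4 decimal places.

Let D = diag(-37, 43, -23, -11); L, U the strict triangles.
Jacobi: T = -D⁻¹(L+U), T[0,3] = -(3)/(-37) = +0.0811; T[0,0] = 0.
  T[0,:] = [+0.0000, +0.1622, +0.1081, +0.0811]
  T[1,:] = [-0.1163, +0.0000, -0.1395, +0.0930]
  T[2,:] = [-0.2609, -0.0435, +0.0000, +0.0435]
  T[3,:] = [+0.2727, +0.5455, -0.2727, +0.0000]
|eigenvalues of T|: 0.2969, 0.2216, 0.2216, 0.2030.
ρ(T) = max|λ| = 0.2969; 0.2969 < 1 ⇒ converges.

0.2969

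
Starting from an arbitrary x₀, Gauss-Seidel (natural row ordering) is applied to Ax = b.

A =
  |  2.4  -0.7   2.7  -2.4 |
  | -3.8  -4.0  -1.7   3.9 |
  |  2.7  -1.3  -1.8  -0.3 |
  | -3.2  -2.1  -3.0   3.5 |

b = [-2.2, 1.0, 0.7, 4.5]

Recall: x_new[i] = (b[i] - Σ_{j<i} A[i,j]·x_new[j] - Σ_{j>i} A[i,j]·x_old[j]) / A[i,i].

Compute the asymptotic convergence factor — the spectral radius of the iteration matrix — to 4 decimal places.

1.4423

A = D + L + U where D = diag(2.4, -4, -1.8, 3.5).
GS T = -(D+L)⁻¹U: row 0 first, T[0,1] = -(-0.7)/(2.4) = +0.2917; later rows by forward substitution.
  T[0,:] = [+0.0000 +0.2917 -1.1250 +1.0000]
  T[1,:] = [+0.0000 -0.2771 +0.6437 +0.0250]
  T[2,:] = [+0.0000 +0.6376 -2.1524 +1.3153]
  T[3,:] = [+0.0000 +0.6469 -2.4873 +2.0567]
|roots of det(T-λI)|: 1.4423, 1.0815, 0.0121, 0.0000.
ρ = 1.4423; 1.4423 > 1, so it fails to converge.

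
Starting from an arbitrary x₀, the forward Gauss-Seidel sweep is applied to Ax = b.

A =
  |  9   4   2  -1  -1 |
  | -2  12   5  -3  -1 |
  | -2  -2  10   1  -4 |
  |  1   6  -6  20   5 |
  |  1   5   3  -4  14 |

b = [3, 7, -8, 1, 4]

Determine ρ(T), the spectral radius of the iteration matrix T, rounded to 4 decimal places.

0.6358

Write A = D+L+U with D = diag(9, 12, 10, 20, 14).
Gauss-Seidel: T = -(D+L)⁻¹U, row 0 first, T[0,2] = -(2)/(9) = -0.2222; later rows by forward substitution.
  T[0,:] = [+0.0000 -0.4444 -0.2222 +0.1111 +0.1111]
  T[1,:] = [+0.0000 -0.0741 -0.4537 +0.2685 +0.1019]
  T[2,:] = [+0.0000 -0.1037 -0.1352 -0.0241 +0.4426]
  T[3,:] = [+0.0000 +0.0133 +0.1067 -0.0933 -0.1533]
  T[4,:] = [+0.0000 +0.0842 +0.2374 -0.1253 -0.1830]
|λ(T)| sorted: 0.6358, 0.1151, 0.0870, 0.0519, 0.0000.
ρ = 0.6358; 0.6358 < 1 ⇒ converges.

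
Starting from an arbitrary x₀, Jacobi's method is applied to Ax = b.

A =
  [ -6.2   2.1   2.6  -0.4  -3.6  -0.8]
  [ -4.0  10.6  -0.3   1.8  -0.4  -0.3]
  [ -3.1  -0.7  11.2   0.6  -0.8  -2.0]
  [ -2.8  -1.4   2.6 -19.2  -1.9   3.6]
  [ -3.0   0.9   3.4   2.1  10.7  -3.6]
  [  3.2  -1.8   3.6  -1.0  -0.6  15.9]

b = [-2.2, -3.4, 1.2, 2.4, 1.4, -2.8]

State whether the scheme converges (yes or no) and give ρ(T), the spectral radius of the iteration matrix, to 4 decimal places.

Let D = diag(-6.2, 10.6, 11.2, -19.2, 10.7, 15.9); L, U the strict triangles.
Jacobi T = -D⁻¹(L+U): T[4,1] = -(0.9)/(10.7) = -0.0841; T[4,4] = 0.
  T[0,:] = [+0.0000 +0.3387 +0.4194 -0.0645 -0.5806 -0.1290]
  T[1,:] = [+0.3774 +0.0000 +0.0283 -0.1698 +0.0377 +0.0283]
  T[2,:] = [+0.2768 +0.0625 +0.0000 -0.0536 +0.0714 +0.1786]
  T[3,:] = [-0.1458 -0.0729 +0.1354 +0.0000 -0.0990 +0.1875]
  T[4,:] = [+0.2804 -0.0841 -0.3178 -0.1963 +0.0000 +0.3364]
  T[5,:] = [-0.2013 +0.1132 -0.2264 +0.0629 +0.0377 +0.0000]
|λ(T)| sorted: 0.5602, 0.4316, 0.4316, 0.1840, 0.1840, 0.1227.
ρ = 0.5602; 0.5602 < 1 ⇒ converges.

yes, ρ = 0.5602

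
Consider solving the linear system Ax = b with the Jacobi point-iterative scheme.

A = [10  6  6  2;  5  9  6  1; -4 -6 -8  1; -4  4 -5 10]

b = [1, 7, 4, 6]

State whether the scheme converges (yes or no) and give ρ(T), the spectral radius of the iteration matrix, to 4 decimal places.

no, ρ = 1.2005

Let D = diag(10, 9, -8, 10); L, U the strict triangles.
Jacobi: T = -D⁻¹(L+U), T[2,3] = -(1)/(-8) = +0.1250; T[2,2] = 0.
  T[0,:] = [+0.0000, -0.6000, -0.6000, -0.2000]
  T[1,:] = [-0.5556, +0.0000, -0.6667, -0.1111]
  T[2,:] = [-0.5000, -0.7500, +0.0000, +0.1250]
  T[3,:] = [+0.4000, -0.4000, +0.5000, +0.0000]
eigenvalue magnitudes: 1.2005, 0.7853, 0.5046, 0.0893.
spectral radius ρ = 1.2005; 1.2005 > 1 ⇒ diverges.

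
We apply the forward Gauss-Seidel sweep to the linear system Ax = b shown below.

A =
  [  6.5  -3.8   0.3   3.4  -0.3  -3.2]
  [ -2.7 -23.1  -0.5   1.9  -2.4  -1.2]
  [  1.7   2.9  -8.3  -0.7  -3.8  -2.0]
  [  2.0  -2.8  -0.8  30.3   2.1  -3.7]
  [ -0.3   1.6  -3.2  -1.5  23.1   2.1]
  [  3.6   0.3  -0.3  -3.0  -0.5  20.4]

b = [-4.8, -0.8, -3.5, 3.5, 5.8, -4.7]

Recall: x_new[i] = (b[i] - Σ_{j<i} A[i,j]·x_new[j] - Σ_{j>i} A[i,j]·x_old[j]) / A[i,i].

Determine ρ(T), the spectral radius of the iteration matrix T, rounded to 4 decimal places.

0.2070

Diagonal D = diag(6.5, -23.1, -8.3, 30.3, 23.1, 20.4); L, U strict lower/upper.
GS T = -(D+L)⁻¹U: row 0 first, T[0,2] = -(0.3)/(6.5) = -0.0462; later rows by forward substitution.
  T[0,:] = [+0.0000  +0.5846  -0.0462  -0.5231  +0.0462  +0.4923]
  T[1,:] = [+0.0000  -0.0683  -0.0163  +0.1434  -0.1093  -0.1095]
  T[2,:] = [+0.0000  +0.0959  -0.0151  -0.1414  -0.4866  -0.1784]
  T[3,:] = [+0.0000  -0.0424  +0.0011  +0.0440  -0.0953  +0.0748]
  T[4,:] = [+0.0000  +0.0229  -0.0015  -0.0334  -0.0654  -0.0968]
  T[5,:] = [+0.0000  -0.1064  +0.0083  +0.0938  -0.0293  -0.0793]
|λ(T)| sorted: 0.2070, 0.0820, 0.0820, 0.0674, 0.0126, 0.0000.
ρ = 0.2070; 0.2070 < 1: convergent.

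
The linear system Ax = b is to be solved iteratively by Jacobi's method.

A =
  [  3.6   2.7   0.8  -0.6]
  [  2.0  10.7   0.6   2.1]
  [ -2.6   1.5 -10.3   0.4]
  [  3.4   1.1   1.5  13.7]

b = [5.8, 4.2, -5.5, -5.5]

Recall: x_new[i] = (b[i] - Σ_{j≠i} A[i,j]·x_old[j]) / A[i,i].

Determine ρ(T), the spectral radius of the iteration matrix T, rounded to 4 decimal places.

0.4750

Write A = D+L+U with D = diag(3.6, 10.7, -10.3, 13.7).
T_J = -D⁻¹(L+U): T[1,3] = -(2.1)/(10.7) = -0.1963; T[1,1] = 0.
  T[0,:] = [+0.0000 -0.7500 -0.2222 +0.1667]
  T[1,:] = [-0.1869 +0.0000 -0.0561 -0.1963]
  T[2,:] = [-0.2524 +0.1456 +0.0000 +0.0388]
  T[3,:] = [-0.2482 -0.0803 -0.1095 +0.0000]
eigenvalue magnitudes: 0.4750, 0.2765, 0.1117, 0.1117.
spectral radius ρ = 0.4750; 0.4750 < 1, so it converges for any x₀.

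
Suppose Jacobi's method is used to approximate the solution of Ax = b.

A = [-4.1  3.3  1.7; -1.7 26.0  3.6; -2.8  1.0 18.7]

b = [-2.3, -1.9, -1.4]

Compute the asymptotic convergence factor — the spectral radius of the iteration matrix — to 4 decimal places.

A = D + L + U where D = diag(-4.1, 26, 18.7).
Jacobi T = -D⁻¹(L+U): T[2,1] = -(1)/(18.7) = -0.0535; T[2,2] = 0.
  T[0,:] = [+0.0000  +0.8049  +0.4146]
  T[1,:] = [+0.0654  +0.0000  -0.1385]
  T[2,:] = [+0.1497  -0.0535  +0.0000]
moduli |λ_i(T)| = 0.4081, 0.2108, 0.2108.
ρ = 0.4081; 0.4081 < 1, so it converges for any x₀.

0.4081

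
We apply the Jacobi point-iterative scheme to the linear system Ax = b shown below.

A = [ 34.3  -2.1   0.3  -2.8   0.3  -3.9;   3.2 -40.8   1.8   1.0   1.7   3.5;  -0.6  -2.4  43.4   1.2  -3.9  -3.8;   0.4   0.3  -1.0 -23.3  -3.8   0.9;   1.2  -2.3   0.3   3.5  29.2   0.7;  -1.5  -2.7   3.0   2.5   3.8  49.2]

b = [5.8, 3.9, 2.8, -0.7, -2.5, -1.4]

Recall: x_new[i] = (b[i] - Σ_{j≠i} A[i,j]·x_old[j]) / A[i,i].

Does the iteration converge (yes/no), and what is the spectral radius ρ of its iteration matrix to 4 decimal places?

Write A = D+L+U with D = diag(34.3, -40.8, 43.4, -23.3, 29.2, 49.2).
T_J = -D⁻¹(L+U): T[5,0] = -(-1.5)/(49.2) = +0.0305; T[5,5] = 0.
  T[0,:] = [+0.0000, +0.0612, -0.0087, +0.0816, -0.0087, +0.1137]
  T[1,:] = [+0.0784, +0.0000, +0.0441, +0.0245, +0.0417, +0.0858]
  T[2,:] = [+0.0138, +0.0553, +0.0000, -0.0276, +0.0899, +0.0876]
  T[3,:] = [+0.0172, +0.0129, -0.0429, +0.0000, -0.1631, +0.0386]
  T[4,:] = [-0.0411, +0.0788, -0.0103, -0.1199, +0.0000, -0.0240]
  T[5,:] = [+0.0305, +0.0549, -0.0610, -0.0508, -0.0772, +0.0000]
|eigenvalues of T|: 0.1632, 0.1357, 0.1300, 0.1300, 0.0438, 0.0438.
spectral radius ρ = 0.1632; 0.1632 < 1 ⇒ converges.

yes, ρ = 0.1632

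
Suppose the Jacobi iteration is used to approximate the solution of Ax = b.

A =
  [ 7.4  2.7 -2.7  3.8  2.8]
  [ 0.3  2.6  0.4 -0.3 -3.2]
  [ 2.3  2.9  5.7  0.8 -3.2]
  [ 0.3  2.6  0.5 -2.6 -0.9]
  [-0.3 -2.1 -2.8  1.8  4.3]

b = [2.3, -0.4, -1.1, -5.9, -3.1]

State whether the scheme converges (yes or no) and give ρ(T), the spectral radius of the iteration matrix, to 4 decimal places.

Split A = D + L + U, D = diag(7.4, 2.6, 5.7, -2.6, 4.3).
Jacobi T = -D⁻¹(L+U): T[0,3] = -(3.8)/(7.4) = -0.5135; T[0,0] = 0.
  T[0,:] = [+0.0000  -0.3649  +0.3649  -0.5135  -0.3784]
  T[1,:] = [-0.1154  +0.0000  -0.1538  +0.1154  +1.2308]
  T[2,:] = [-0.4035  -0.5088  +0.0000  -0.1404  +0.5614]
  T[3,:] = [+0.1154  +1.0000  +0.1923  +0.0000  -0.3462]
  T[4,:] = [+0.0698  +0.4884  +0.6512  -0.4186  +0.0000]
moduli |λ_i(T)| = 1.2975, 0.6813, 0.6813, 0.3647, 0.1862.
ρ = 1.2975; 1.2975 > 1: divergent.

no, ρ = 1.2975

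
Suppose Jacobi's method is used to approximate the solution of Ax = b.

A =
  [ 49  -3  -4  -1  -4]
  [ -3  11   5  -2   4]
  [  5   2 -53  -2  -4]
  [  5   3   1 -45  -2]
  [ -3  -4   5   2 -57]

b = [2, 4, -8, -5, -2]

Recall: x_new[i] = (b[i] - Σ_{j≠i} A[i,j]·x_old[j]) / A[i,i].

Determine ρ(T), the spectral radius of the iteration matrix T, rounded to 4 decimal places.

0.2196

Split A = D + L + U, D = diag(49, 11, -53, -45, -57).
T_J = -D⁻¹(L+U): T[0,2] = -(-4)/(49) = +0.0816; T[0,0] = 0.
  T[0,:] = [+0.0000  +0.0612  +0.0816  +0.0204  +0.0816]
  T[1,:] = [+0.2727  +0.0000  -0.4545  +0.1818  -0.3636]
  T[2,:] = [+0.0943  +0.0377  +0.0000  -0.0377  -0.0755]
  T[3,:] = [+0.1111  +0.0667  +0.0222  +0.0000  -0.0444]
  T[4,:] = [-0.0526  -0.0702  +0.0877  +0.0351  +0.0000]
|eigenvalues of T|: 0.2196, 0.1780, 0.0876, 0.0876, 0.0129.
ρ(T) = max|λ| = 0.2196; 0.2196 < 1: convergent.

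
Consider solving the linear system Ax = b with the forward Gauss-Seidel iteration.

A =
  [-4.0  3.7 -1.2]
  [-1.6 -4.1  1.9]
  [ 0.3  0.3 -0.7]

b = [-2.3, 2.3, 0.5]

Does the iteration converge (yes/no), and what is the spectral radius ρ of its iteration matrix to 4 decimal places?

A = D + L + U where D = diag(-4, -4.1, -0.7).
GS T = -(D+L)⁻¹U: row 0 first, T[0,2] = -(-1.2)/(-4) = -0.3000; later rows by forward substitution.
  T[0,:] = [+0.0000 +0.9250 -0.3000]
  T[1,:] = [+0.0000 -0.3610 +0.5805]
  T[2,:] = [+0.0000 +0.2417 +0.1202]
|λ(T)| sorted: 0.5656, 0.3248, 0.0000.
spectral radius ρ = 0.5656; 0.5656 < 1, so it converges for any x₀.

yes, ρ = 0.5656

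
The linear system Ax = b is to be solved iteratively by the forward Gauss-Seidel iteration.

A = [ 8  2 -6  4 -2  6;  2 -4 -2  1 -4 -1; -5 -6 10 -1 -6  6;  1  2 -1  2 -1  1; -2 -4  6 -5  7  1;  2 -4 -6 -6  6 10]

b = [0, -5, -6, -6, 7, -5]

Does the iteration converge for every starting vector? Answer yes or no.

no

Diagonal D = diag(8, -4, 10, 2, 7, 10); L, U strict lower/upper.
Gauss-Seidel: T = -(D+L)⁻¹U, row 0 first, T[0,4] = -(-2)/(8) = +0.2500; later rows by forward substitution.
  T[0,:] = [+0.0000 -0.2500 +0.7500 -0.5000 +0.2500 -0.7500]
  T[1,:] = [+0.0000 -0.1250 -0.1250 +0.0000 -0.8750 -0.6250]
  T[2,:] = [+0.0000 -0.2000 +0.3000 -0.1500 +0.2000 -1.3500]
  T[3,:] = [+0.0000 +0.1500 -0.1000 +0.1750 +1.3500 -0.1750]
  T[4,:] = [+0.0000 +0.1357 -0.1857 +0.1107 +0.3643 +0.3179]
  T[5,:] = [+0.0000 -0.1114 +0.0314 +0.0486 +0.3114 -1.2057]
|λ(T)| sorted: 1.2680, 0.6909, 0.1850, 0.1850, 0.0060, 0.0000.
ρ = 1.2680; 1.2680 > 1: divergent.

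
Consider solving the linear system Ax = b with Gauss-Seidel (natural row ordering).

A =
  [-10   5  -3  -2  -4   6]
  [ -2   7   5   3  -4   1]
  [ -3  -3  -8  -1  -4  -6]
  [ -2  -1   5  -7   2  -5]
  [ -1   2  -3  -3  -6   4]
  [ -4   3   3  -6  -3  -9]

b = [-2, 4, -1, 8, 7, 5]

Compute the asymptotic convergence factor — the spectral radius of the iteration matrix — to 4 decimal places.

Split A = D + L + U, D = diag(-10, 7, -8, -7, -6, -9).
T_GS = -(D+L)⁻¹U: row 0 first, T[0,2] = -(-3)/(-10) = -0.3000; later rows by forward substitution.
  T[0,:] = [+0.0000, +0.5000, -0.3000, -0.2000, -0.4000, +0.6000]
  T[1,:] = [+0.0000, +0.1429, -0.8000, -0.4857, +0.4571, +0.0286]
  T[2,:] = [+0.0000, -0.2411, +0.4125, +0.1321, -0.5214, -0.9857]
  T[3,:] = [+0.0000, -0.3355, +0.4946, +0.2209, -0.0378, -1.5939]
  T[4,:] = [+0.0000, +0.2526, -0.6702, -0.3051, +0.4986, +1.8660]
  T[5,:] = [+0.0000, -0.1155, -0.1022, -0.0745, +0.0153, -0.1451]
|eigenvalues of T|: 1.5043, 0.6910, 0.2794, 0.1141, 0.1141, 0.0000.
ρ(T) = max|λ| = 1.5043; 1.5043 > 1, so it fails to converge.

1.5043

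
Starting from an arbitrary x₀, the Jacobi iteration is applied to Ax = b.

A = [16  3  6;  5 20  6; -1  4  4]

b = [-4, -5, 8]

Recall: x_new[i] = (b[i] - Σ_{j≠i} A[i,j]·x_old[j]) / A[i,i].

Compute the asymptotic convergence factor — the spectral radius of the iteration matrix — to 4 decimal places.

0.6181

Diagonal D = diag(16, 20, 4); L, U strict lower/upper.
T_J = -D⁻¹(L+U): T[0,1] = -(3)/(16) = -0.1875; T[0,0] = 0.
  T[0,:] = [+0.0000, -0.1875, -0.3750]
  T[1,:] = [-0.2500, +0.0000, -0.3000]
  T[2,:] = [+0.2500, -1.0000, +0.0000]
eigenvalue magnitudes: 0.6181, 0.3591, 0.3591.
ρ(T) = max|λ| = 0.6181; 0.6181 < 1: convergent.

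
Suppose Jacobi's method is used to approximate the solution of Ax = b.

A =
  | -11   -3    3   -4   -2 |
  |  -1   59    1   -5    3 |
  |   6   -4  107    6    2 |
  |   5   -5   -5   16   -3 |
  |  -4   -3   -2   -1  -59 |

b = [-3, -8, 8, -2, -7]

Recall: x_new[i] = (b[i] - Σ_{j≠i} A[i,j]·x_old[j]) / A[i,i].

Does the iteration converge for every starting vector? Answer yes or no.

yes

A = D + L + U where D = diag(-11, 59, 107, 16, -59).
Jacobi: T = -D⁻¹(L+U), T[0,4] = -(-2)/(-11) = -0.1818; T[0,0] = 0.
  T[0,:] = [+0.0000, -0.2727, +0.2727, -0.3636, -0.1818]
  T[1,:] = [+0.0169, +0.0000, -0.0169, +0.0847, -0.0508]
  T[2,:] = [-0.0561, +0.0374, +0.0000, -0.0561, -0.0187]
  T[3,:] = [-0.3125, +0.3125, +0.3125, +0.0000, +0.1875]
  T[4,:] = [-0.0678, -0.0508, -0.0339, -0.0169, +0.0000]
|roots of det(T-λI)|: 0.4017, 0.2070, 0.2070, 0.1105, 0.0764.
spectral radius ρ = 0.4017; 0.4017 < 1: convergent.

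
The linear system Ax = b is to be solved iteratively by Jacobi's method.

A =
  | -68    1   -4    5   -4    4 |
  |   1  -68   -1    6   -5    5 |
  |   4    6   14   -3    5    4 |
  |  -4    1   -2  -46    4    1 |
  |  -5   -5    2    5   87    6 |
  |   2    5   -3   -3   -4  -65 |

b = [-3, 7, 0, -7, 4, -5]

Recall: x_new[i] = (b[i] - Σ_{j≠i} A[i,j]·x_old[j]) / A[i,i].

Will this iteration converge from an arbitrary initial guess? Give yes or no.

Split A = D + L + U, D = diag(-68, -68, 14, -46, 87, -65).
T_J = -D⁻¹(L+U): T[4,0] = -(-5)/(87) = +0.0575; T[4,4] = 0.
  T[0,:] = [+0.0000, +0.0147, -0.0588, +0.0735, -0.0588, +0.0588]
  T[1,:] = [+0.0147, +0.0000, -0.0147, +0.0882, -0.0735, +0.0735]
  T[2,:] = [-0.2857, -0.4286, +0.0000, +0.2143, -0.3571, -0.2857]
  T[3,:] = [-0.0870, +0.0217, -0.0435, +0.0000, +0.0870, +0.0217]
  T[4,:] = [+0.0575, +0.0575, -0.0230, -0.0575, +0.0000, -0.0690]
  T[5,:] = [+0.0308, +0.0769, -0.0462, -0.0462, -0.0615, +0.0000]
eigenvalue magnitudes: 0.2412, 0.1909, 0.1648, 0.1648, 0.0553, 0.0147.
ρ = 0.2412; 0.2412 < 1: convergent.

yes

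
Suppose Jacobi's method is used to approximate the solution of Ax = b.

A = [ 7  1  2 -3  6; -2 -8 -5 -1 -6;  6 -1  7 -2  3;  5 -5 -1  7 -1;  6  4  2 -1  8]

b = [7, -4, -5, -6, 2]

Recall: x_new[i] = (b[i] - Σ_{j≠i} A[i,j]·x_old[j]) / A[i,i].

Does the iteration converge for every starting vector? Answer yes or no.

no

A = D + L + U where D = diag(7, -8, 7, 7, 8).
Jacobi: T = -D⁻¹(L+U), T[3,1] = -(-5)/(7) = +0.7143; T[3,3] = 0.
  T[0,:] = [+0.0000 -0.1429 -0.2857 +0.4286 -0.8571]
  T[1,:] = [-0.2500 +0.0000 -0.6250 -0.1250 -0.7500]
  T[2,:] = [-0.8571 +0.1429 +0.0000 +0.2857 -0.4286]
  T[3,:] = [-0.7143 +0.7143 +0.1429 +0.0000 +0.1429]
  T[4,:] = [-0.7500 -0.5000 -0.2500 +0.1250 +0.0000]
|eigenvalues of T|: 1.4306, 0.9326, 0.7457, 0.7457, 0.1242.
ρ = 1.4306; 1.4306 > 1: divergent.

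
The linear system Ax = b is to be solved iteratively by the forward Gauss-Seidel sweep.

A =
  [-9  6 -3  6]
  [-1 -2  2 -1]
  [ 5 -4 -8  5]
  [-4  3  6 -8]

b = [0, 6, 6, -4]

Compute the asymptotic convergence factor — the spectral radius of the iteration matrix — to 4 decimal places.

Write A = D+L+U with D = diag(-9, -2, -8, -8).
GS T = -(D+L)⁻¹U: row 0 first, T[0,1] = -(6)/(-9) = +0.6667; later rows by forward substitution.
  T[0,:] = [+0.0000 +0.6667 -0.3333 +0.6667]
  T[1,:] = [+0.0000 -0.3333 +1.1667 -0.8333]
  T[2,:] = [+0.0000 +0.5833 -0.7917 +1.4583]
  T[3,:] = [+0.0000 -0.0208 +0.0104 +0.4479]
eigenvalue magnitudes: 1.4397, 0.4071, 0.3555, 0.0000.
ρ(T) = max|λ| = 1.4397; 1.4397 > 1: divergent.

1.4397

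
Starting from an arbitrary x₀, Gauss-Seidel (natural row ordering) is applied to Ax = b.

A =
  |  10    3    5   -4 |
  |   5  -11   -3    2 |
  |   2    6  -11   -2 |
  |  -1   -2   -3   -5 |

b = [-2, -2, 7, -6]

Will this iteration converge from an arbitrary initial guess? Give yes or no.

Split A = D + L + U, D = diag(10, -11, -11, -5).
GS T = -(D+L)⁻¹U: row 0 first, T[0,1] = -(3)/(10) = -0.3000; later rows by forward substitution.
  T[0,:] = [+0.0000 -0.3000 -0.5000 +0.4000]
  T[1,:] = [+0.0000 -0.1364 -0.5000 +0.3636]
  T[2,:] = [+0.0000 -0.1289 -0.3636 +0.0893]
  T[3,:] = [+0.0000 +0.1919 +0.5182 -0.2790]
|eigenvalues of T|: 0.7626, 0.0712, 0.0548, 0.0000.
ρ(T) = max|λ| = 0.7626; 0.7626 < 1: convergent.

yes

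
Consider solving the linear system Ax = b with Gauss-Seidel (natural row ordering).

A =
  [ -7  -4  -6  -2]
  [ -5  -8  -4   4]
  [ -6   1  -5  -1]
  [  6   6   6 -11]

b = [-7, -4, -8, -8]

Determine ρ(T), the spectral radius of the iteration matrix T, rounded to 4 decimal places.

Split A = D + L + U, D = diag(-7, -8, -5, -11).
T_GS = -(D+L)⁻¹U: row 0 first, T[0,1] = -(-4)/(-7) = -0.5714; later rows by forward substitution.
  T[0,:] = [+0.0000  -0.5714  -0.8571  -0.2857]
  T[1,:] = [+0.0000  +0.3571  +0.0357  +0.6786]
  T[2,:] = [+0.0000  +0.7571  +1.0357  +0.2786]
  T[3,:] = [+0.0000  +0.2961  +0.1169  +0.3662]
eigenvalue magnitudes: 1.2387, 0.5650, 0.0445, 0.0000.
spectral radius ρ = 1.2387; 1.2387 > 1, so it fails to converge.

1.2387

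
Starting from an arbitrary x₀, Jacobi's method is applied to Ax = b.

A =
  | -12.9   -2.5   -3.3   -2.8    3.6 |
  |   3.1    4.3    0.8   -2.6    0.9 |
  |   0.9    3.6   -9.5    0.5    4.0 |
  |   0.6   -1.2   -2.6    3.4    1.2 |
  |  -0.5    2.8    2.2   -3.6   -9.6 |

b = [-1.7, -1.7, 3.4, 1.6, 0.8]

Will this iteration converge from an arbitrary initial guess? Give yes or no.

Let D = diag(-12.9, 4.3, -9.5, 3.4, -9.6); L, U the strict triangles.
T_J = -D⁻¹(L+U): T[1,3] = -(-2.6)/(4.3) = +0.6047; T[1,1] = 0.
  T[0,:] = [+0.0000  -0.1938  -0.2558  -0.2171  +0.2791]
  T[1,:] = [-0.7209  +0.0000  -0.1860  +0.6047  -0.2093]
  T[2,:] = [+0.0947  +0.3789  +0.0000  +0.0526  +0.4211]
  T[3,:] = [-0.1765  +0.3529  +0.7647  +0.0000  -0.3529]
  T[4,:] = [-0.0521  +0.2917  +0.2292  -0.3750  +0.0000]
|λ(T)| sorted: 0.8569, 0.6808, 0.4086, 0.4086, 0.3128.
ρ(T) = max|λ| = 0.8569; 0.8569 < 1, so it converges for any x₀.

yes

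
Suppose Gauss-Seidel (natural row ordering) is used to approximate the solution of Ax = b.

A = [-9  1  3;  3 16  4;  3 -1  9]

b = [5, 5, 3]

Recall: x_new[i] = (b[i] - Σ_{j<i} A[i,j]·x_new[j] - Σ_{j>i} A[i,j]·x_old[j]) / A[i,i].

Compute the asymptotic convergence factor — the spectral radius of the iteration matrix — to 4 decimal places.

Write A = D+L+U with D = diag(-9, 16, 9).
T_GS = -(D+L)⁻¹U: row 0 first, T[0,1] = -(1)/(-9) = +0.1111; later rows by forward substitution.
  T[0,:] = [+0.0000, +0.1111, +0.3333]
  T[1,:] = [+0.0000, -0.0208, -0.3125]
  T[2,:] = [+0.0000, -0.0394, -0.1458]
moduli |λ_i(T)| = 0.2106, 0.0440, 0.0000.
ρ(T) = max|λ| = 0.2106; 0.2106 < 1, so it converges for any x₀.

0.2106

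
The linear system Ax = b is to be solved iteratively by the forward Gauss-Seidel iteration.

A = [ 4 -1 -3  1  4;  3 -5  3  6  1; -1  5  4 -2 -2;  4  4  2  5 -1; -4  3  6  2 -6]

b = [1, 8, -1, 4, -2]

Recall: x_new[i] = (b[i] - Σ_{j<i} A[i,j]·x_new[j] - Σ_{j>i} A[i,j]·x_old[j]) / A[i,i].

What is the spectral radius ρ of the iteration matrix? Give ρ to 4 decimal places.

1.1762

Write A = D+L+U with D = diag(4, -5, 4, 5, -6).
T_GS = -(D+L)⁻¹U: row 0 first, T[0,1] = -(-1)/(4) = +0.2500; later rows by forward substitution.
  T[0,:] = [+0.0000 +0.2500 +0.7500 -0.2500 -1.0000]
  T[1,:] = [+0.0000 +0.1500 +1.0500 +1.0500 -0.4000]
  T[2,:] = [+0.0000 -0.1250 -1.1250 -0.8750 +0.7500]
  T[3,:] = [+0.0000 -0.2700 -0.9900 -0.2900 +1.0200]
  T[4,:] = [+0.0000 -0.3067 -1.4300 -0.2800 +1.5567]
|eigenvalues of T|: 1.1762, 0.9083, 0.1094, 0.0856, 0.0000.
spectral radius ρ = 1.1762; 1.1762 > 1: divergent.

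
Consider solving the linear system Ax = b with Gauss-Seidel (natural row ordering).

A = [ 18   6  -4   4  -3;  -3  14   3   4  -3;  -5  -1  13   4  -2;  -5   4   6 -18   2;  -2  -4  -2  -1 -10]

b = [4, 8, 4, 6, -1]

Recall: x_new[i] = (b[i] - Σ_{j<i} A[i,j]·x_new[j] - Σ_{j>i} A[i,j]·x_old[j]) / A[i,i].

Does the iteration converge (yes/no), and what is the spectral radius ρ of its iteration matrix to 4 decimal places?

yes, ρ = 0.5439

A = D + L + U where D = diag(18, 14, 13, -18, -10).
Gauss-Seidel: T = -(D+L)⁻¹U, row 0 first, T[0,2] = -(-4)/(18) = +0.2222; later rows by forward substitution.
  T[0,:] = [+0.0000  -0.3333  +0.2222  -0.2222  +0.1667]
  T[1,:] = [+0.0000  -0.0714  -0.1667  -0.3333  +0.2500]
  T[2,:] = [+0.0000  -0.1337  +0.0726  -0.4188  +0.2372]
  T[3,:] = [+0.0000  +0.0322  -0.0745  -0.1519  +0.1994]
  T[4,:] = [+0.0000  +0.1188  +0.0151  +0.2767  -0.2007]
|eigenvalues of T|: 0.5439, 0.2190, 0.0640, 0.0640, 0.0000.
ρ(T) = max|λ| = 0.5439; 0.5439 < 1, so it converges for any x₀.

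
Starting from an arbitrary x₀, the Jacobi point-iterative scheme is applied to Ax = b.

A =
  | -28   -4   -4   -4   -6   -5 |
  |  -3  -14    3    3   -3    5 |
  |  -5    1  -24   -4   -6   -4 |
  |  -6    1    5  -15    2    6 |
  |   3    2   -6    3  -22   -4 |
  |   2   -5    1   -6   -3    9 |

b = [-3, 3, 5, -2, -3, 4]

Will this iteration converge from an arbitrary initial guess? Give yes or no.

yes

Diagonal D = diag(-28, -14, -24, -15, -22, 9); L, U strict lower/upper.
Jacobi: T = -D⁻¹(L+U), T[4,3] = -(3)/(-22) = +0.1364; T[4,4] = 0.
  T[0,:] = [+0.0000, -0.1429, -0.1429, -0.1429, -0.2143, -0.1786]
  T[1,:] = [-0.2143, +0.0000, +0.2143, +0.2143, -0.2143, +0.3571]
  T[2,:] = [-0.2083, +0.0417, +0.0000, -0.1667, -0.2500, -0.1667]
  T[3,:] = [-0.4000, +0.0667, +0.3333, +0.0000, +0.1333, +0.4000]
  T[4,:] = [+0.1364, +0.0909, -0.2727, +0.1364, +0.0000, -0.1818]
  T[5,:] = [-0.2222, +0.5556, -0.1111, +0.6667, +0.3333, +0.0000]
|eigenvalues of T|: 0.8528, 0.5478, 0.2465, 0.2225, 0.1511, 0.1511.
ρ(T) = max|λ| = 0.8528; 0.8528 < 1: convergent.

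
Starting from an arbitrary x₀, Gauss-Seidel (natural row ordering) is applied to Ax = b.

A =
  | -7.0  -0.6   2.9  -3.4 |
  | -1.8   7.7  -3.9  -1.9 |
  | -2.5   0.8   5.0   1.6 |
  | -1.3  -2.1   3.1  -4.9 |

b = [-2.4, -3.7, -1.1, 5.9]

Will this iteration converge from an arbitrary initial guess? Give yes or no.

yes

Let D = diag(-7, 7.7, 5, -4.9); L, U the strict triangles.
T_GS = -(D+L)⁻¹U: row 0 first, T[0,1] = -(-0.6)/(-7) = -0.0857; later rows by forward substitution.
  T[0,:] = [+0.0000, -0.0857, +0.4143, -0.4857]
  T[1,:] = [+0.0000, -0.0200, +0.6033, +0.1332]
  T[2,:] = [+0.0000, -0.0397, +0.1106, -0.5842]
  T[3,:] = [+0.0000, +0.0062, -0.2985, -0.2978]
|λ(T)| sorted: 0.5485, 0.3203, 0.0210, 0.0000.
ρ(T) = max|λ| = 0.5485; 0.5485 < 1 ⇒ converges.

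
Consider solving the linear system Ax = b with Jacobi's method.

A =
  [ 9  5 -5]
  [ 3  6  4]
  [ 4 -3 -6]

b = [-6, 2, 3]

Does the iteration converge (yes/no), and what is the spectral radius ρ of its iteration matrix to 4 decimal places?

no, ρ = 1.1479

Write A = D+L+U with D = diag(9, 6, -6).
Jacobi T = -D⁻¹(L+U): T[2,0] = -(4)/(-6) = +0.6667; T[2,2] = 0.
  T[0,:] = [+0.0000  -0.5556  +0.5556]
  T[1,:] = [-0.5000  +0.0000  -0.6667]
  T[2,:] = [+0.6667  -0.5000  +0.0000]
moduli |λ_i(T)| = 1.1479, 0.5797, 0.5797.
ρ(T) = max|λ| = 1.1479; 1.1479 > 1 ⇒ diverges.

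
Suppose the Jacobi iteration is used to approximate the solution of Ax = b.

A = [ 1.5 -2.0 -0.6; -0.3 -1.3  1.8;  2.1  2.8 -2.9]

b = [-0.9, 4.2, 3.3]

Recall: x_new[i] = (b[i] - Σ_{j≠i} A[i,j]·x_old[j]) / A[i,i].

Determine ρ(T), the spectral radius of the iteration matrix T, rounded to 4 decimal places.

1.4719

A = D + L + U where D = diag(1.5, -1.3, -2.9).
T_J = -D⁻¹(L+U): T[2,0] = -(2.1)/(-2.9) = +0.7241; T[2,2] = 0.
  T[0,:] = [+0.0000 +1.3333 +0.4000]
  T[1,:] = [-0.2308 +0.0000 +1.3846]
  T[2,:] = [+0.7241 +0.9655 +0.0000]
|λ(T)| sorted: 1.4719, 0.9207, 0.9207.
spectral radius ρ = 1.4719; 1.4719 > 1 ⇒ diverges.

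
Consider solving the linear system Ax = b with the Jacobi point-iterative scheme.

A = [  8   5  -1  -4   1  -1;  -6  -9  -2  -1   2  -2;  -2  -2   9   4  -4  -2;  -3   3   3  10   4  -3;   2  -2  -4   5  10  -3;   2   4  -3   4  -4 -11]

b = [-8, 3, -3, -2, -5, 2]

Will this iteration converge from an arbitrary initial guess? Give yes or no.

no

A = D + L + U where D = diag(8, -9, 9, 10, 10, -11).
Jacobi: T = -D⁻¹(L+U), T[4,3] = -(5)/(10) = -0.5000; T[4,4] = 0.
  T[0,:] = [+0.0000 -0.6250 +0.1250 +0.5000 -0.1250 +0.1250]
  T[1,:] = [-0.6667 +0.0000 -0.2222 -0.1111 +0.2222 -0.2222]
  T[2,:] = [+0.2222 +0.2222 +0.0000 -0.4444 +0.4444 +0.2222]
  T[3,:] = [+0.3000 -0.3000 -0.3000 +0.0000 -0.4000 +0.3000]
  T[4,:] = [-0.2000 +0.2000 +0.4000 -0.5000 +0.0000 +0.3000]
  T[5,:] = [+0.1818 +0.3636 -0.2727 +0.3636 -0.3636 +0.0000]
eigenvalue magnitudes: 1.1611, 0.5943, 0.5943, 0.5939, 0.4271, 0.4271.
spectral radius ρ = 1.1611; 1.1611 > 1, so it fails to converge.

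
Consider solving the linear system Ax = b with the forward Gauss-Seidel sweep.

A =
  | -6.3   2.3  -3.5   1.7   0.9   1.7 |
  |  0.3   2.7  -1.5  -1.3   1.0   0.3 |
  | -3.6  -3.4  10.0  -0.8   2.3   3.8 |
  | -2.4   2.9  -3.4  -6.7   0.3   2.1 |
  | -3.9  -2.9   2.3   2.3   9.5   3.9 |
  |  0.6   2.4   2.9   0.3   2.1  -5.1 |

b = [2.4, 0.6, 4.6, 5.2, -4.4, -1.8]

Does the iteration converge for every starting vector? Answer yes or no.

yes

Diagonal D = diag(-6.3, 2.7, 10, -6.7, 9.5, -5.1); L, U strict lower/upper.
T_GS = -(D+L)⁻¹U: row 0 first, T[0,2] = -(-3.5)/(-6.3) = -0.5556; later rows by forward substitution.
  T[0,:] = [+0.0000 +0.3651 -0.5556 +0.2698 +0.1429 +0.2698]
  T[1,:] = [+0.0000 -0.0406 +0.6173 +0.4515 -0.3862 -0.1411]
  T[2,:] = [+0.0000 +0.1176 +0.0099 +0.3307 -0.3099 -0.3308]
  T[3,:] = [+0.0000 -0.2080 +0.4612 -0.0690 -0.0163 +0.3236]
  T[4,:] = [+0.0000 +0.1594 -0.1537 +0.1853 +0.0197 -0.3411]
  T[5,:] = [+0.0000 +0.1441 +0.1946 +0.5045 -0.3340 -0.3442]
|λ(T)| sorted: 0.8259, 0.3019, 0.1472, 0.1472, 0.0065, 0.0000.
ρ = 0.8259; 0.8259 < 1, so it converges for any x₀.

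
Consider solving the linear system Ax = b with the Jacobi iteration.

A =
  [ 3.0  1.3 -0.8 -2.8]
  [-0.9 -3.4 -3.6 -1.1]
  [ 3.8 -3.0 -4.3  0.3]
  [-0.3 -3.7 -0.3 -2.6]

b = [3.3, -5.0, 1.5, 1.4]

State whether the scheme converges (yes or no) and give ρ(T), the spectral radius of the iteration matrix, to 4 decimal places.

Let D = diag(3, -3.4, -4.3, -2.6); L, U the strict triangles.
T_J = -D⁻¹(L+U): T[1,2] = -(-3.6)/(-3.4) = -1.0588; T[1,1] = 0.
  T[0,:] = [+0.0000, -0.4333, +0.2667, +0.9333]
  T[1,:] = [-0.2647, +0.0000, -1.0588, -0.3235]
  T[2,:] = [+0.8837, -0.6977, +0.0000, +0.0698]
  T[3,:] = [-0.1154, -1.4231, -0.1154, +0.0000]
|eigenvalues of T|: 1.5547, 1.2522, 0.7775, 0.7775.
spectral radius ρ = 1.5547; 1.5547 > 1 ⇒ diverges.

no, ρ = 1.5547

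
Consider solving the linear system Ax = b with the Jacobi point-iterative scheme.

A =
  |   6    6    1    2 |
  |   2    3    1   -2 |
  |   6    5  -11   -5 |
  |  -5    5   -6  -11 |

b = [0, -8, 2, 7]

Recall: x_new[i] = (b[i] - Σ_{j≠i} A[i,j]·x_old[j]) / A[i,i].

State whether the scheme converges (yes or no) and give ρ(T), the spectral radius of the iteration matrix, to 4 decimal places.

no, ρ = 1.2921

Let D = diag(6, 3, -11, -11); L, U the strict triangles.
T_J = -D⁻¹(L+U): T[1,0] = -(2)/(3) = -0.6667; T[1,1] = 0.
  T[0,:] = [+0.0000 -1.0000 -0.1667 -0.3333]
  T[1,:] = [-0.6667 +0.0000 -0.3333 +0.6667]
  T[2,:] = [+0.5455 +0.4545 +0.0000 -0.4545]
  T[3,:] = [-0.4545 +0.4545 -0.5455 +0.0000]
|roots of det(T-λI)|: 1.2921, 0.7298, 0.3639, 0.3639.
spectral radius ρ = 1.2921; 1.2921 > 1: divergent.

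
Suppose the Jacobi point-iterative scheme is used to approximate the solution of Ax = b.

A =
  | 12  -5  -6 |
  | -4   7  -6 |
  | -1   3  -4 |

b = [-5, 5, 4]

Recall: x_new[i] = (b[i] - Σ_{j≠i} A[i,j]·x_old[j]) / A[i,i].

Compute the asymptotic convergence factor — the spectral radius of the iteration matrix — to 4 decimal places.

0.9426

A = D + L + U where D = diag(12, 7, -4).
Jacobi T = -D⁻¹(L+U): T[2,0] = -(-1)/(-4) = -0.2500; T[2,2] = 0.
  T[0,:] = [+0.0000  +0.4167  +0.5000]
  T[1,:] = [+0.5714  +0.0000  +0.8571]
  T[2,:] = [-0.2500  +0.7500  +0.0000]
|roots of det(T-λI)|: 0.9426, 0.7705, 0.1721.
spectral radius ρ = 0.9426; 0.9426 < 1 ⇒ converges.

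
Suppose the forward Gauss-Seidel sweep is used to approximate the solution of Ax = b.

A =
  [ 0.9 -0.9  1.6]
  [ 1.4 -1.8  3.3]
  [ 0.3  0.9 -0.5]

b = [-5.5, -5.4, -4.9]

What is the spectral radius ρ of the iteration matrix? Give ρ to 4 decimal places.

Split A = D + L + U, D = diag(0.9, -1.8, -0.5).
T_GS = -(D+L)⁻¹U: row 0 first, T[0,2] = -(1.6)/(0.9) = -1.7778; later rows by forward substitution.
  T[0,:] = [+0.0000  +1.0000  -1.7778]
  T[1,:] = [+0.0000  +0.7778  +0.4506]
  T[2,:] = [+0.0000  +2.0000  -0.2556]
|λ(T)| sorted: 1.3419, 0.8197, 0.0000.
ρ = 1.3419; 1.3419 > 1: divergent.

1.3419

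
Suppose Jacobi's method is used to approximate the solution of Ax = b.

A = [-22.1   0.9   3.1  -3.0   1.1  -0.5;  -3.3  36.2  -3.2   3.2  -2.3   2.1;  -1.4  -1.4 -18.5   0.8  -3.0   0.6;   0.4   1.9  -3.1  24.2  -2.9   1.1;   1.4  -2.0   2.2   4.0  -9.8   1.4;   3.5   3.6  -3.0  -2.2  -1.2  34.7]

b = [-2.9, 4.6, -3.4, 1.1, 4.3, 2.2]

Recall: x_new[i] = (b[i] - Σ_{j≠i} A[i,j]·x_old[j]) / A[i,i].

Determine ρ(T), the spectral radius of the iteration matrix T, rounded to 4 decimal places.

Let D = diag(-22.1, 36.2, -18.5, 24.2, -9.8, 34.7); L, U the strict triangles.
Jacobi T = -D⁻¹(L+U): T[4,5] = -(1.4)/(-9.8) = +0.1429; T[4,4] = 0.
  T[0,:] = [+0.0000, +0.0407, +0.1403, -0.1357, +0.0498, -0.0226]
  T[1,:] = [+0.0912, +0.0000, +0.0884, -0.0884, +0.0635, -0.0580]
  T[2,:] = [-0.0757, -0.0757, +0.0000, +0.0432, -0.1622, +0.0324]
  T[3,:] = [-0.0165, -0.0785, +0.1281, +0.0000, +0.1198, -0.0455]
  T[4,:] = [+0.1429, -0.2041, +0.2245, +0.4082, +0.0000, +0.1429]
  T[5,:] = [-0.1009, -0.1037, +0.0865, +0.0634, +0.0346, +0.0000]
|λ(T)| sorted: 0.3022, 0.2408, 0.2408, 0.2017, 0.0517, 0.0001.
ρ = 0.3022; 0.3022 < 1 ⇒ converges.

0.3022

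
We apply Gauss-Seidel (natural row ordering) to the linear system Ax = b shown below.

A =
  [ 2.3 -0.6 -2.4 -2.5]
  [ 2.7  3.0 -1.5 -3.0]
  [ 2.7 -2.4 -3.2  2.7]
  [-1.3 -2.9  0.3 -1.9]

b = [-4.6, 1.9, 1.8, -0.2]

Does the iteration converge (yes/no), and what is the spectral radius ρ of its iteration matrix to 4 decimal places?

no, ρ = 1.1600

Let D = diag(2.3, 3, -3.2, -1.9); L, U the strict triangles.
T_GS = -(D+L)⁻¹U: row 0 first, T[0,1] = -(-0.6)/(2.3) = +0.2609; later rows by forward substitution.
  T[0,:] = [+0.0000 +0.2609 +1.0435 +1.0870]
  T[1,:] = [+0.0000 -0.2348 -0.4391 +0.0217]
  T[2,:] = [+0.0000 +0.3962 +1.2098 +1.7446]
  T[3,:] = [+0.0000 +0.2424 +0.1473 -0.5014]
|eigenvalues of T|: 1.1600, 0.7707, 0.0842, 0.0000.
ρ(T) = max|λ| = 1.1600; 1.1600 > 1 ⇒ diverges.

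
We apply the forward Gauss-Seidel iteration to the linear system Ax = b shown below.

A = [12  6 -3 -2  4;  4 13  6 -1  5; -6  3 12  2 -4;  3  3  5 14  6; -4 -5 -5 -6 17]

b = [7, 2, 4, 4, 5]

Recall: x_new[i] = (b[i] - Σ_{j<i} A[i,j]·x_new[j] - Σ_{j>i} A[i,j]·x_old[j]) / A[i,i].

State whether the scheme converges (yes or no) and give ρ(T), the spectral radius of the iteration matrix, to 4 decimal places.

Diagonal D = diag(12, 13, 12, 14, 17); L, U strict lower/upper.
GS T = -(D+L)⁻¹U: row 0 first, T[0,3] = -(-2)/(12) = +0.1667; later rows by forward substitution.
  T[0,:] = [+0.0000 -0.5000 +0.2500 +0.1667 -0.3333]
  T[1,:] = [+0.0000 +0.1538 -0.5385 +0.0256 -0.2821]
  T[2,:] = [+0.0000 -0.2885 +0.2596 -0.0897 +0.2372]
  T[3,:] = [+0.0000 +0.1772 -0.0309 -0.0092 -0.3814]
  T[4,:] = [+0.0000 -0.0947 -0.0341 +0.0171 -0.2262]
|λ(T)| sorted: 0.6478, 0.2814, 0.1459, 0.1459, 0.0000.
spectral radius ρ = 0.6478; 0.6478 < 1 ⇒ converges.

yes, ρ = 0.6478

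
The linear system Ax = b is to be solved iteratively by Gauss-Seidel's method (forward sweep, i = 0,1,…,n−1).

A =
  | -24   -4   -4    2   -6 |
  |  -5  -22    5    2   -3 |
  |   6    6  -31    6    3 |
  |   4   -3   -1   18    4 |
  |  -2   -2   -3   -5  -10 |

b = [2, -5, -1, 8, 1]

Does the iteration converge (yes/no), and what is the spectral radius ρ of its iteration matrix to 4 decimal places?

yes, ρ = 0.2789

Write A = D+L+U with D = diag(-24, -22, -31, 18, -10).
Gauss-Seidel: T = -(D+L)⁻¹U, row 0 first, T[0,1] = -(-4)/(-24) = -0.1667; later rows by forward substitution.
  T[0,:] = [+0.0000 -0.1667 -0.1667 +0.0833 -0.2500]
  T[1,:] = [+0.0000 +0.0379 +0.2652 +0.0720 -0.0795]
  T[2,:] = [+0.0000 -0.0249 +0.0191 +0.2236 +0.0330]
  T[3,:] = [+0.0000 +0.0420 +0.0823 +0.0059 -0.1781]
  T[4,:] = [+0.0000 +0.0123 -0.0666 -0.1011 +0.1451]
|eigenvalues of T|: 0.2789, 0.1170, 0.1170, 0.0854, 0.0000.
ρ(T) = max|λ| = 0.2789; 0.2789 < 1, so it converges for any x₀.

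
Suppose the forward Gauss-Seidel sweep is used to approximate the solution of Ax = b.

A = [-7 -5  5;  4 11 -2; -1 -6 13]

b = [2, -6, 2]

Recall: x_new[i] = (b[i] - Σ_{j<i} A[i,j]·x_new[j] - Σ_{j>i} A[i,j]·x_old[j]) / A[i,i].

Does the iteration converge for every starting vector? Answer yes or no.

yes

Split A = D + L + U, D = diag(-7, 11, 13).
Gauss-Seidel: T = -(D+L)⁻¹U, row 0 first, T[0,2] = -(5)/(-7) = +0.7143; later rows by forward substitution.
  T[0,:] = [+0.0000 -0.7143 +0.7143]
  T[1,:] = [+0.0000 +0.2597 -0.0779]
  T[2,:] = [+0.0000 +0.0649 +0.0190]
eigenvalue magnitudes: 0.2365, 0.0422, 0.0000.
ρ = 0.2365; 0.2365 < 1: convergent.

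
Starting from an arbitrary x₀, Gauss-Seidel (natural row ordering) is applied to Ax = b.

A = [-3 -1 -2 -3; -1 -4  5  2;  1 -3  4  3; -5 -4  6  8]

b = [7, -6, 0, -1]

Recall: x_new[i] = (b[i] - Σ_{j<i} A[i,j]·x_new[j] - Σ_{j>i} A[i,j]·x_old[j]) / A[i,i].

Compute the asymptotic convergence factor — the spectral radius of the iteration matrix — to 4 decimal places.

Split A = D + L + U, D = diag(-3, -4, 4, 8).
T_GS = -(D+L)⁻¹U: row 0 first, T[0,3] = -(-3)/(-3) = -1.0000; later rows by forward substitution.
  T[0,:] = [+0.0000 -0.3333 -0.6667 -1.0000]
  T[1,:] = [+0.0000 +0.0833 +1.4167 +0.7500]
  T[2,:] = [+0.0000 +0.1458 +1.2292 +0.0625]
  T[3,:] = [+0.0000 -0.2760 -0.6302 -0.2969]
moduli |λ_i(T)| = 1.3163, 0.3852, 0.3852, 0.0000.
ρ = 1.3163; 1.3163 > 1 ⇒ diverges.

1.3163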